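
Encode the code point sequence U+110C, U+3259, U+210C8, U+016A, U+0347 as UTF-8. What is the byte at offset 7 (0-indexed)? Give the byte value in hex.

0xA1

U+110C → 3-byte form E1 84 8C at offsets 0–2.
U+3259 → 3-byte form E3 89 99 at offsets 3–5.
U+210C8 → 4-byte form F0 A1 83 88 at offsets 6–9.
Offset 7 falls in char 3's range; it's byte 2 of F0 A1 83 88 = 0xA1.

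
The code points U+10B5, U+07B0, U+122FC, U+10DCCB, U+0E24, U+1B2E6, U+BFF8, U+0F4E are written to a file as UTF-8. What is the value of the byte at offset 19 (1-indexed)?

0x8B

1-indexed offset 19 is 0-indexed offset 18.
U+10B5 → 3-byte form E1 82 B5 at offsets 0–2.
U+07B0 → 2-byte form DE B0 at offsets 3–4.
U+122FC → 4-byte form F0 92 8B BC at offsets 5–8.
U+10DCCB → 4-byte form F4 8D B3 8B at offsets 9–12.
U+0E24 → 3-byte form E0 B8 A4 at offsets 13–15.
U+1B2E6 → 4-byte form F0 9B 8B A6 at offsets 16–19.
Offset 18 falls in char 6's range; it's byte 3 of F0 9B 8B A6 = 0x8B.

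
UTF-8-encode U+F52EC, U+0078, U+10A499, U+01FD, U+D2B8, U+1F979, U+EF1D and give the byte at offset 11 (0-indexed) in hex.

U+F52EC → 4-byte form F3 B5 8B AC at offsets 0–3.
U+0078 → 1-byte form 78 at offsets 4–4.
U+10A499 → 4-byte form F4 8A 92 99 at offsets 5–8.
U+01FD → 2-byte form C7 BD at offsets 9–10.
U+D2B8 → 3-byte form ED 8A B8 at offsets 11–13.
Offset 11 falls in char 5's range; it's byte 1 of ED 8A B8 = 0xED.

0xED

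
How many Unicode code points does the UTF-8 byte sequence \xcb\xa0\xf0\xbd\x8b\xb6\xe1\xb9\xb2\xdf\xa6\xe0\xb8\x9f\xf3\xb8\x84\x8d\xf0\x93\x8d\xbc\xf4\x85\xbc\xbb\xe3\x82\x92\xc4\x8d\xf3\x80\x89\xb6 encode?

11

Byte at offset 0: 0xCB = 11001011 → 2-byte char (#1). Advance 2.
Byte at offset 2: 0xF0 = 11110000 → 4-byte char (#2). Advance 4.
Byte at offset 6: 0xE1 = 11100001 → 3-byte char (#3). Advance 3.
Byte at offset 9: 0xDF = 11011111 → 2-byte char (#4). Advance 2.
Byte at offset 11: 0xE0 = 11100000 → 3-byte char (#5). Advance 3.
Byte at offset 14: 0xF3 = 11110011 → 4-byte char (#6). Advance 4.
Byte at offset 18: 0xF0 = 11110000 → 4-byte char (#7). Advance 4.
Byte at offset 22: 0xF4 = 11110100 → 4-byte char (#8). Advance 4.
Byte at offset 26: 0xE3 = 11100011 → 3-byte char (#9). Advance 3.
Byte at offset 29: 0xC4 = 11000100 → 2-byte char (#10). Advance 2.
Byte at offset 31: 0xF3 = 11110011 → 4-byte char (#11). Advance 4.
Reached end at offset 35 after 11 code points.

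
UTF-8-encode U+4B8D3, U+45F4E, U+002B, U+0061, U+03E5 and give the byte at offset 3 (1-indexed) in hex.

1-indexed offset 3 is 0-indexed offset 2.
U+4B8D3 → 4-byte form F1 8B A3 93 at offsets 0–3.
Offset 2 falls in char 1's range; it's byte 3 of F1 8B A3 93 = 0xA3.

0xA3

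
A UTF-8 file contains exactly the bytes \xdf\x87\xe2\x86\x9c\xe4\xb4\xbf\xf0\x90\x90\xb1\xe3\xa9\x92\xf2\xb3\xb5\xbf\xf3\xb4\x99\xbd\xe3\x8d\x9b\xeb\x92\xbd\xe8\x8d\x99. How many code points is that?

Byte at offset 0: 0xDF = 11011111 → 2-byte char (#1). Advance 2.
Byte at offset 2: 0xE2 = 11100010 → 3-byte char (#2). Advance 3.
Byte at offset 5: 0xE4 = 11100100 → 3-byte char (#3). Advance 3.
Byte at offset 8: 0xF0 = 11110000 → 4-byte char (#4). Advance 4.
Byte at offset 12: 0xE3 = 11100011 → 3-byte char (#5). Advance 3.
Byte at offset 15: 0xF2 = 11110010 → 4-byte char (#6). Advance 4.
Byte at offset 19: 0xF3 = 11110011 → 4-byte char (#7). Advance 4.
Byte at offset 23: 0xE3 = 11100011 → 3-byte char (#8). Advance 3.
Byte at offset 26: 0xEB = 11101011 → 3-byte char (#9). Advance 3.
Byte at offset 29: 0xE8 = 11101000 → 3-byte char (#10). Advance 3.
Reached end at offset 32 after 10 code points.

10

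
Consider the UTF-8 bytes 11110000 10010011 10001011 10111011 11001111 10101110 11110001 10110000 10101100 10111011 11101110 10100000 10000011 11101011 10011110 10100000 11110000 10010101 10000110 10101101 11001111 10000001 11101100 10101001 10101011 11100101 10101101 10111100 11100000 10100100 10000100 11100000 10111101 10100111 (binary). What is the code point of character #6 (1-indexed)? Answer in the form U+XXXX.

Offset 0: leading byte 0xF0 = 11110000 → 4-byte char #1 = F0 93 8B BB.
Offset 4: leading byte 0xCF = 11001111 → 2-byte char #2 = CF AE.
Offset 6: leading byte 0xF1 = 11110001 → 4-byte char #3 = F1 B0 AC BB.
Offset 10: leading byte 0xEE = 11101110 → 3-byte char #4 = EE A0 83.
Offset 13: leading byte 0xEB = 11101011 → 3-byte char #5 = EB 9E A0.
Offset 16: leading byte 0xF0 = 11110000 → 4-byte char #6 = F0 95 86 AD.
Leading byte 0xF0 = 11110000 matches 11110xxx → 4-byte sequence.
Byte 1: 0xF0 = 11110000, payload 000 (3 bits).
Byte 2: 0x95 = 10010101 (10xxxxxx ✓), payload 010101.
Byte 3: 0x86 = 10000110 (10xxxxxx ✓), payload 000110.
Byte 4: 0xAD = 10101101 (10xxxxxx ✓), payload 101101.
Concatenate: 000010101000110101101 = 0x151AD (21 bits → U+151AD).

U+151AD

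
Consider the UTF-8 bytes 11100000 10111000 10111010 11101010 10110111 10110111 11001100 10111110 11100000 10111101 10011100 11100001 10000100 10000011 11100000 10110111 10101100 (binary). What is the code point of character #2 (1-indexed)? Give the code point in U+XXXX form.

U+ADF7

Offset 0: leading byte 0xE0 = 11100000 → 3-byte char #1 = E0 B8 BA.
Offset 3: leading byte 0xEA = 11101010 → 3-byte char #2 = EA B7 B7.
Leading byte 0xEA = 11101010 matches 1110xxxx → 3-byte sequence.
Byte 1: 0xEA = 11101010, payload 1010 (4 bits).
Byte 2: 0xB7 = 10110111 (10xxxxxx ✓), payload 110111.
Byte 3: 0xB7 = 10110111 (10xxxxxx ✓), payload 110111.
Concatenate: 1010110111110111 = 0xADF7 (16 bits → U+ADF7).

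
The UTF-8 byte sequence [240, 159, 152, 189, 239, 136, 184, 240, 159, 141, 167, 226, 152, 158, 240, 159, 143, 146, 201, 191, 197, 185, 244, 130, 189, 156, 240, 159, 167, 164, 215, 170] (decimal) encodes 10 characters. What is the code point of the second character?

Offset 0: leading byte 0xF0 = 11110000 → 4-byte char #1 = F0 9F 98 BD.
Offset 4: leading byte 0xEF = 11101111 → 3-byte char #2 = EF 88 B8.
Leading byte 0xEF = 11101111 matches 1110xxxx → 3-byte sequence.
Byte 1: 0xEF = 11101111, payload 1111 (4 bits).
Byte 2: 0x88 = 10001000 (10xxxxxx ✓), payload 001000.
Byte 3: 0xB8 = 10111000 (10xxxxxx ✓), payload 111000.
Concatenate: 1111001000111000 = 0xF238 (16 bits → U+F238).

U+F238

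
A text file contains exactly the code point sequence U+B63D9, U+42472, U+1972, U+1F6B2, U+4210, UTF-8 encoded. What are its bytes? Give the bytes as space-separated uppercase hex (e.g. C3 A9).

F2 B6 8F 99 F1 82 91 B2 E1 A5 B2 F0 9F 9A B2 E4 88 90

U+B63D9: 4-byte form → F2 B6 8F 99.
U+42472: 4-byte form → F1 82 91 B2.
U+1972: 3-byte form → E1 A5 B2.
U+1F6B2: 4-byte form → F0 9F 9A B2.
U+4210: 3-byte form → E4 88 90.
Concatenated (18 bytes): F2 B6 8F 99 F1 82 91 B2 E1 A5 B2 F0 9F 9A B2 E4 88 90.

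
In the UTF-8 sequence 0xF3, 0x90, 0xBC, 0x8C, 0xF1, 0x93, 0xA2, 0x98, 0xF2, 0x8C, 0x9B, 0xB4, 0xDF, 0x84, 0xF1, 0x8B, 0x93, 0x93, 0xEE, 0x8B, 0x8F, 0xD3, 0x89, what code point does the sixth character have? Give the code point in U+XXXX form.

Offset 0: leading byte 0xF3 = 11110011 → 4-byte char #1 = F3 90 BC 8C.
Offset 4: leading byte 0xF1 = 11110001 → 4-byte char #2 = F1 93 A2 98.
Offset 8: leading byte 0xF2 = 11110010 → 4-byte char #3 = F2 8C 9B B4.
Offset 12: leading byte 0xDF = 11011111 → 2-byte char #4 = DF 84.
Offset 14: leading byte 0xF1 = 11110001 → 4-byte char #5 = F1 8B 93 93.
Offset 18: leading byte 0xEE = 11101110 → 3-byte char #6 = EE 8B 8F.
Leading byte 0xEE = 11101110 matches 1110xxxx → 3-byte sequence.
Byte 1: 0xEE = 11101110, payload 1110 (4 bits).
Byte 2: 0x8B = 10001011 (10xxxxxx ✓), payload 001011.
Byte 3: 0x8F = 10001111 (10xxxxxx ✓), payload 001111.
Concatenate: 1110001011001111 = 0xE2CF (16 bits → U+E2CF).

U+E2CF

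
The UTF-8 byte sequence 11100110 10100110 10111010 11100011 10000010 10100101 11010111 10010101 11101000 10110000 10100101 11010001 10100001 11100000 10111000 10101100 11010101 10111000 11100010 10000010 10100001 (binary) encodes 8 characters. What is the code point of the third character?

U+05D5

Offset 0: leading byte 0xE6 = 11100110 → 3-byte char #1 = E6 A6 BA.
Offset 3: leading byte 0xE3 = 11100011 → 3-byte char #2 = E3 82 A5.
Offset 6: leading byte 0xD7 = 11010111 → 2-byte char #3 = D7 95.
Leading byte 0xD7 = 11010111 matches 110xxxxx → 2-byte sequence.
Byte 1: 0xD7 = 11010111, payload 10111 (5 bits).
Byte 2: 0x95 = 10010101 (10xxxxxx ✓), payload 010101.
Concatenate: 10111010101 = 0x5D5 (11 bits → U+05D5).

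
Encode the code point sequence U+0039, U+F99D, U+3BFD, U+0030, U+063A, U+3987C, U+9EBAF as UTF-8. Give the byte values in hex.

39 EF A6 9D E3 AF BD 30 D8 BA F0 B9 A1 BC F2 9E AE AF

U+0039: 1-byte form → 39.
U+F99D: 3-byte form → EF A6 9D.
U+3BFD: 3-byte form → E3 AF BD.
U+0030: 1-byte form → 30.
U+063A: 2-byte form → D8 BA.
U+3987C: 4-byte form → F0 B9 A1 BC.
U+9EBAF: 4-byte form → F2 9E AE AF.
Concatenated (18 bytes): 39 EF A6 9D E3 AF BD 30 D8 BA F0 B9 A1 BC F2 9E AE AF.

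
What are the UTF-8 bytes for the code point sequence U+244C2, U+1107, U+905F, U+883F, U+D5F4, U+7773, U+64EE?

U+244C2: 4-byte form → F0 A4 93 82.
U+1107: 3-byte form → E1 84 87.
U+905F: 3-byte form → E9 81 9F.
U+883F: 3-byte form → E8 A0 BF.
U+D5F4: 3-byte form → ED 97 B4.
U+7773: 3-byte form → E7 9D B3.
U+64EE: 3-byte form → E6 93 AE.
Concatenated (22 bytes): F0 A4 93 82 E1 84 87 E9 81 9F E8 A0 BF ED 97 B4 E7 9D B3 E6 93 AE.

F0 A4 93 82 E1 84 87 E9 81 9F E8 A0 BF ED 97 B4 E7 9D B3 E6 93 AE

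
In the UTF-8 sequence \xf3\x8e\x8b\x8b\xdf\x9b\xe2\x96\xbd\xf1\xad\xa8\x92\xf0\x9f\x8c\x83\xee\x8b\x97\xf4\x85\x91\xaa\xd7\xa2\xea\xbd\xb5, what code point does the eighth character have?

U+05E2

Offset 0: leading byte 0xF3 = 11110011 → 4-byte char #1 = F3 8E 8B 8B.
Offset 4: leading byte 0xDF = 11011111 → 2-byte char #2 = DF 9B.
Offset 6: leading byte 0xE2 = 11100010 → 3-byte char #3 = E2 96 BD.
Offset 9: leading byte 0xF1 = 11110001 → 4-byte char #4 = F1 AD A8 92.
Offset 13: leading byte 0xF0 = 11110000 → 4-byte char #5 = F0 9F 8C 83.
Offset 17: leading byte 0xEE = 11101110 → 3-byte char #6 = EE 8B 97.
Offset 20: leading byte 0xF4 = 11110100 → 4-byte char #7 = F4 85 91 AA.
Offset 24: leading byte 0xD7 = 11010111 → 2-byte char #8 = D7 A2.
Leading byte 0xD7 = 11010111 matches 110xxxxx → 2-byte sequence.
Byte 1: 0xD7 = 11010111, payload 10111 (5 bits).
Byte 2: 0xA2 = 10100010 (10xxxxxx ✓), payload 100010.
Concatenate: 10111100010 = 0x5E2 (11 bits → U+05E2).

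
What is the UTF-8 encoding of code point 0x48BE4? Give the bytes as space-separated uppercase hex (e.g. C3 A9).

F1 88 AF A4

U+48BE4 = 0x48BE4 = 297956 decimal. In range U+10000–U+10FFFF → 4-byte form: 11110xxx 10xxxxxx 10xxxxxx 10xxxxxx.
Binary (21 bits): 001001000101111100100.
Split 3+6+6+6: 001 | 001000 | 101111 | 100100.
Byte 1: 11110001 = 0xF1.
Byte 2: 10001000 = 0x88.
Byte 3: 10101111 = 0xAF.
Byte 4: 10100100 = 0xA4.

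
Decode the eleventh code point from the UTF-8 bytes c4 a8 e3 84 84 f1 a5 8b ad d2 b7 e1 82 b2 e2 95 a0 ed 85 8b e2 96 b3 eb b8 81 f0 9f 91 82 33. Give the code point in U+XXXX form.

U+0033

Offset 0: leading byte 0xC4 = 11000100 → 2-byte char #1 = C4 A8.
Offset 2: leading byte 0xE3 = 11100011 → 3-byte char #2 = E3 84 84.
Offset 5: leading byte 0xF1 = 11110001 → 4-byte char #3 = F1 A5 8B AD.
Offset 9: leading byte 0xD2 = 11010010 → 2-byte char #4 = D2 B7.
Offset 11: leading byte 0xE1 = 11100001 → 3-byte char #5 = E1 82 B2.
Offset 14: leading byte 0xE2 = 11100010 → 3-byte char #6 = E2 95 A0.
Offset 17: leading byte 0xED = 11101101 → 3-byte char #7 = ED 85 8B.
Offset 20: leading byte 0xE2 = 11100010 → 3-byte char #8 = E2 96 B3.
Offset 23: leading byte 0xEB = 11101011 → 3-byte char #9 = EB B8 81.
Offset 26: leading byte 0xF0 = 11110000 → 4-byte char #10 = F0 9F 91 82.
Offset 30: leading byte 0x33 = 00110011 → 1-byte char #11 = 33.
Leading byte 0x33 = 00110011 matches 0xxxxxxx → 1-byte sequence.
Byte 1: 0x33 = 00110011, payload 0110011 (7 bits).
Concatenate: 0110011 = 0x33 (7 bits → U+0033).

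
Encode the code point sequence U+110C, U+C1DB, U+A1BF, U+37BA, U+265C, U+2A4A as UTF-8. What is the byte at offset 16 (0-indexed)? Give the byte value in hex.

0xA9

U+110C → 3-byte form E1 84 8C at offsets 0–2.
U+C1DB → 3-byte form EC 87 9B at offsets 3–5.
U+A1BF → 3-byte form EA 86 BF at offsets 6–8.
U+37BA → 3-byte form E3 9E BA at offsets 9–11.
U+265C → 3-byte form E2 99 9C at offsets 12–14.
U+2A4A → 3-byte form E2 A9 8A at offsets 15–17.
Offset 16 falls in char 6's range; it's byte 2 of E2 A9 8A = 0xA9.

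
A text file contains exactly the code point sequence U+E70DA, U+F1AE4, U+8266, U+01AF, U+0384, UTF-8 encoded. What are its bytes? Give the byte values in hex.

F3 A7 83 9A F3 B1 AB A4 E8 89 A6 C6 AF CE 84

U+E70DA: 4-byte form → F3 A7 83 9A.
U+F1AE4: 4-byte form → F3 B1 AB A4.
U+8266: 3-byte form → E8 89 A6.
U+01AF: 2-byte form → C6 AF.
U+0384: 2-byte form → CE 84.
Concatenated (15 bytes): F3 A7 83 9A F3 B1 AB A4 E8 89 A6 C6 AF CE 84.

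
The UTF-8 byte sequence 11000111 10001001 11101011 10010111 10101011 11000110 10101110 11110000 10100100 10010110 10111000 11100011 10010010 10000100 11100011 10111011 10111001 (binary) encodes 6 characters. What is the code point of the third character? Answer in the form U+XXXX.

U+01AE

Offset 0: leading byte 0xC7 = 11000111 → 2-byte char #1 = C7 89.
Offset 2: leading byte 0xEB = 11101011 → 3-byte char #2 = EB 97 AB.
Offset 5: leading byte 0xC6 = 11000110 → 2-byte char #3 = C6 AE.
Leading byte 0xC6 = 11000110 matches 110xxxxx → 2-byte sequence.
Byte 1: 0xC6 = 11000110, payload 00110 (5 bits).
Byte 2: 0xAE = 10101110 (10xxxxxx ✓), payload 101110.
Concatenate: 00110101110 = 0x1AE (11 bits → U+01AE).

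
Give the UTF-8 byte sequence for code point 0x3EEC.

E3 BB AC

U+3EEC = 0x3EEC = 16108 decimal. In range U+0800–U+FFFF → 3-byte form: 1110xxxx 10xxxxxx 10xxxxxx.
Binary (16 bits): 0011111011101100.
Split 4+6+6: 0011 | 111011 | 101100.
Byte 1: 11100011 = 0xE3.
Byte 2: 10111011 = 0xBB.
Byte 3: 10101100 = 0xAC.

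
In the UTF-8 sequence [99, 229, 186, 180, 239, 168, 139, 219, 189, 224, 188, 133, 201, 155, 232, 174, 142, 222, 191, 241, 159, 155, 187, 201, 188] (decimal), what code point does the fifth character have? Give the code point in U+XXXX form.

U+0F05

Offset 0: leading byte 0x63 = 01100011 → 1-byte char #1 = 63.
Offset 1: leading byte 0xE5 = 11100101 → 3-byte char #2 = E5 BA B4.
Offset 4: leading byte 0xEF = 11101111 → 3-byte char #3 = EF A8 8B.
Offset 7: leading byte 0xDB = 11011011 → 2-byte char #4 = DB BD.
Offset 9: leading byte 0xE0 = 11100000 → 3-byte char #5 = E0 BC 85.
Leading byte 0xE0 = 11100000 matches 1110xxxx → 3-byte sequence.
Byte 1: 0xE0 = 11100000, payload 0000 (4 bits).
Byte 2: 0xBC = 10111100 (10xxxxxx ✓), payload 111100.
Byte 3: 0x85 = 10000101 (10xxxxxx ✓), payload 000101.
Concatenate: 0000111100000101 = 0xF05 (16 bits → U+0F05).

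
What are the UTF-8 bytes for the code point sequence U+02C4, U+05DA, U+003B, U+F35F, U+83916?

CB 84 D7 9A 3B EF 8D 9F F2 83 A4 96

U+02C4: 2-byte form → CB 84.
U+05DA: 2-byte form → D7 9A.
U+003B: 1-byte form → 3B.
U+F35F: 3-byte form → EF 8D 9F.
U+83916: 4-byte form → F2 83 A4 96.
Concatenated (12 bytes): CB 84 D7 9A 3B EF 8D 9F F2 83 A4 96.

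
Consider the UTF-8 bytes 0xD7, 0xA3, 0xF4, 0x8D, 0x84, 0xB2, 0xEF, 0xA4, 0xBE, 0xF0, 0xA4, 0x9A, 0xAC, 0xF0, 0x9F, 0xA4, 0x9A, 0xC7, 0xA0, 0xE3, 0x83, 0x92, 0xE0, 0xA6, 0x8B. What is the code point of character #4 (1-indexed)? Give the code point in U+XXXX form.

U+246AC

Offset 0: leading byte 0xD7 = 11010111 → 2-byte char #1 = D7 A3.
Offset 2: leading byte 0xF4 = 11110100 → 4-byte char #2 = F4 8D 84 B2.
Offset 6: leading byte 0xEF = 11101111 → 3-byte char #3 = EF A4 BE.
Offset 9: leading byte 0xF0 = 11110000 → 4-byte char #4 = F0 A4 9A AC.
Leading byte 0xF0 = 11110000 matches 11110xxx → 4-byte sequence.
Byte 1: 0xF0 = 11110000, payload 000 (3 bits).
Byte 2: 0xA4 = 10100100 (10xxxxxx ✓), payload 100100.
Byte 3: 0x9A = 10011010 (10xxxxxx ✓), payload 011010.
Byte 4: 0xAC = 10101100 (10xxxxxx ✓), payload 101100.
Concatenate: 000100100011010101100 = 0x246AC (21 bits → U+246AC).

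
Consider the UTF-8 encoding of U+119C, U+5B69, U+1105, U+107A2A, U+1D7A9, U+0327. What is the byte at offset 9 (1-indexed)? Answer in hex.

1-indexed offset 9 is 0-indexed offset 8.
U+119C → 3-byte form E1 86 9C at offsets 0–2.
U+5B69 → 3-byte form E5 AD A9 at offsets 3–5.
U+1105 → 3-byte form E1 84 85 at offsets 6–8.
Offset 8 falls in char 3's range; it's byte 3 of E1 84 85 = 0x85.

0x85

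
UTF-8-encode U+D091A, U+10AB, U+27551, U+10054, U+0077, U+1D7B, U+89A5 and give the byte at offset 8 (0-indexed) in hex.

U+D091A → 4-byte form F3 90 A4 9A at offsets 0–3.
U+10AB → 3-byte form E1 82 AB at offsets 4–6.
U+27551 → 4-byte form F0 A7 95 91 at offsets 7–10.
Offset 8 falls in char 3's range; it's byte 2 of F0 A7 95 91 = 0xA7.

0xA7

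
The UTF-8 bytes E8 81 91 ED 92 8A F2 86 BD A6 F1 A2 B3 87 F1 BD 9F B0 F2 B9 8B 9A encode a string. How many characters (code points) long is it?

6

Byte at offset 0: 0xE8 = 11101000 → 3-byte char (#1). Advance 3.
Byte at offset 3: 0xED = 11101101 → 3-byte char (#2). Advance 3.
Byte at offset 6: 0xF2 = 11110010 → 4-byte char (#3). Advance 4.
Byte at offset 10: 0xF1 = 11110001 → 4-byte char (#4). Advance 4.
Byte at offset 14: 0xF1 = 11110001 → 4-byte char (#5). Advance 4.
Byte at offset 18: 0xF2 = 11110010 → 4-byte char (#6). Advance 4.
Reached end at offset 22 after 6 code points.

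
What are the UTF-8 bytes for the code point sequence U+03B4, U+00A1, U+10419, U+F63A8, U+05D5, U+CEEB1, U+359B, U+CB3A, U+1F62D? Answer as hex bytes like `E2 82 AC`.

U+03B4: 2-byte form → CE B4.
U+00A1: 2-byte form → C2 A1.
U+10419: 4-byte form → F0 90 90 99.
U+F63A8: 4-byte form → F3 B6 8E A8.
U+05D5: 2-byte form → D7 95.
U+CEEB1: 4-byte form → F3 8E BA B1.
U+359B: 3-byte form → E3 96 9B.
U+CB3A: 3-byte form → EC AC BA.
U+1F62D: 4-byte form → F0 9F 98 AD.
Concatenated (28 bytes): CE B4 C2 A1 F0 90 90 99 F3 B6 8E A8 D7 95 F3 8E BA B1 E3 96 9B EC AC BA F0 9F 98 AD.

CE B4 C2 A1 F0 90 90 99 F3 B6 8E A8 D7 95 F3 8E BA B1 E3 96 9B EC AC BA F0 9F 98 AD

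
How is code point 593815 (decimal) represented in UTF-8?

U+90F97 = 0x90F97 = 593815 decimal. In range U+10000–U+10FFFF → 4-byte form: 11110xxx 10xxxxxx 10xxxxxx 10xxxxxx.
Binary (21 bits): 010010000111110010111.
Split 3+6+6+6: 010 | 010000 | 111110 | 010111.
Byte 1: 11110010 = 0xF2.
Byte 2: 10010000 = 0x90.
Byte 3: 10111110 = 0xBE.
Byte 4: 10010111 = 0x97.

F2 90 BE 97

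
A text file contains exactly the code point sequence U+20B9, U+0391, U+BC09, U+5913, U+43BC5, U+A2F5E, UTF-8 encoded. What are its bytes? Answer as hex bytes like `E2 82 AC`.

U+20B9: 3-byte form → E2 82 B9.
U+0391: 2-byte form → CE 91.
U+BC09: 3-byte form → EB B0 89.
U+5913: 3-byte form → E5 A4 93.
U+43BC5: 4-byte form → F1 83 AF 85.
U+A2F5E: 4-byte form → F2 A2 BD 9E.
Concatenated (19 bytes): E2 82 B9 CE 91 EB B0 89 E5 A4 93 F1 83 AF 85 F2 A2 BD 9E.

E2 82 B9 CE 91 EB B0 89 E5 A4 93 F1 83 AF 85 F2 A2 BD 9E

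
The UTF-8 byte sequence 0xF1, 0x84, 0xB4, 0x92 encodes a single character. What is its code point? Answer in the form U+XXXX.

U+44D12

Leading byte 0xF1 = 11110001 matches 11110xxx → 4-byte sequence.
Byte 1: 0xF1 = 11110001, payload 001 (3 bits).
Byte 2: 0x84 = 10000100 (10xxxxxx ✓), payload 000100.
Byte 3: 0xB4 = 10110100 (10xxxxxx ✓), payload 110100.
Byte 4: 0x92 = 10010010 (10xxxxxx ✓), payload 010010.
Concatenate: 001000100110100010010 = 0x44D12 (21 bits → U+44D12).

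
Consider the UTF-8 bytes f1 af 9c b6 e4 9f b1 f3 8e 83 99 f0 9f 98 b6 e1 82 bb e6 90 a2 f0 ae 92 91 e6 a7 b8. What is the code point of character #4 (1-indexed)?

U+1F636

Offset 0: leading byte 0xF1 = 11110001 → 4-byte char #1 = F1 AF 9C B6.
Offset 4: leading byte 0xE4 = 11100100 → 3-byte char #2 = E4 9F B1.
Offset 7: leading byte 0xF3 = 11110011 → 4-byte char #3 = F3 8E 83 99.
Offset 11: leading byte 0xF0 = 11110000 → 4-byte char #4 = F0 9F 98 B6.
Leading byte 0xF0 = 11110000 matches 11110xxx → 4-byte sequence.
Byte 1: 0xF0 = 11110000, payload 000 (3 bits).
Byte 2: 0x9F = 10011111 (10xxxxxx ✓), payload 011111.
Byte 3: 0x98 = 10011000 (10xxxxxx ✓), payload 011000.
Byte 4: 0xB6 = 10110110 (10xxxxxx ✓), payload 110110.
Concatenate: 000011111011000110110 = 0x1F636 (21 bits → U+1F636).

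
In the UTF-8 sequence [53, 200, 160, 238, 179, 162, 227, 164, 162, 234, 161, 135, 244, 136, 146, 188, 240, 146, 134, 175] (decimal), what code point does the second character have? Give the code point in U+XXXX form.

Offset 0: leading byte 0x35 = 00110101 → 1-byte char #1 = 35.
Offset 1: leading byte 0xC8 = 11001000 → 2-byte char #2 = C8 A0.
Leading byte 0xC8 = 11001000 matches 110xxxxx → 2-byte sequence.
Byte 1: 0xC8 = 11001000, payload 01000 (5 bits).
Byte 2: 0xA0 = 10100000 (10xxxxxx ✓), payload 100000.
Concatenate: 01000100000 = 0x220 (11 bits → U+0220).

U+0220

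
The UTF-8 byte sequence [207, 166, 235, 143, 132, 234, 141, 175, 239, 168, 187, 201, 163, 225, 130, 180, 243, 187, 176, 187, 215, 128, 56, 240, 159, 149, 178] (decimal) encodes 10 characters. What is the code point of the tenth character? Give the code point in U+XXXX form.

U+1F572

Offset 0: leading byte 0xCF = 11001111 → 2-byte char #1 = CF A6.
Offset 2: leading byte 0xEB = 11101011 → 3-byte char #2 = EB 8F 84.
Offset 5: leading byte 0xEA = 11101010 → 3-byte char #3 = EA 8D AF.
Offset 8: leading byte 0xEF = 11101111 → 3-byte char #4 = EF A8 BB.
Offset 11: leading byte 0xC9 = 11001001 → 2-byte char #5 = C9 A3.
Offset 13: leading byte 0xE1 = 11100001 → 3-byte char #6 = E1 82 B4.
Offset 16: leading byte 0xF3 = 11110011 → 4-byte char #7 = F3 BB B0 BB.
Offset 20: leading byte 0xD7 = 11010111 → 2-byte char #8 = D7 80.
Offset 22: leading byte 0x38 = 00111000 → 1-byte char #9 = 38.
Offset 23: leading byte 0xF0 = 11110000 → 4-byte char #10 = F0 9F 95 B2.
Leading byte 0xF0 = 11110000 matches 11110xxx → 4-byte sequence.
Byte 1: 0xF0 = 11110000, payload 000 (3 bits).
Byte 2: 0x9F = 10011111 (10xxxxxx ✓), payload 011111.
Byte 3: 0x95 = 10010101 (10xxxxxx ✓), payload 010101.
Byte 4: 0xB2 = 10110010 (10xxxxxx ✓), payload 110010.
Concatenate: 000011111010101110010 = 0x1F572 (21 bits → U+1F572).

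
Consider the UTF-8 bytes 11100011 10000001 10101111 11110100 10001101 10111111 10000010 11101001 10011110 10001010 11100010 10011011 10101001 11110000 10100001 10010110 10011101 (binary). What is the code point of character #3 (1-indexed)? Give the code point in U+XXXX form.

Offset 0: leading byte 0xE3 = 11100011 → 3-byte char #1 = E3 81 AF.
Offset 3: leading byte 0xF4 = 11110100 → 4-byte char #2 = F4 8D BF 82.
Offset 7: leading byte 0xE9 = 11101001 → 3-byte char #3 = E9 9E 8A.
Leading byte 0xE9 = 11101001 matches 1110xxxx → 3-byte sequence.
Byte 1: 0xE9 = 11101001, payload 1001 (4 bits).
Byte 2: 0x9E = 10011110 (10xxxxxx ✓), payload 011110.
Byte 3: 0x8A = 10001010 (10xxxxxx ✓), payload 001010.
Concatenate: 1001011110001010 = 0x978A (16 bits → U+978A).

U+978A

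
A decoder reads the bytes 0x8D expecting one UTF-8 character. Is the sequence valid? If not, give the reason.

invalid (continuation byte with no leading byte)

Byte 0x8D = 10001101 has the form 10xxxxxx — a continuation byte — but there is no preceding leading byte.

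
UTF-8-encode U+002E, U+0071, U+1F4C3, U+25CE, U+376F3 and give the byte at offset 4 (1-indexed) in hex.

1-indexed offset 4 is 0-indexed offset 3.
U+002E → 1-byte form 2E at offsets 0–0.
U+0071 → 1-byte form 71 at offsets 1–1.
U+1F4C3 → 4-byte form F0 9F 93 83 at offsets 2–5.
Offset 3 falls in char 3's range; it's byte 2 of F0 9F 93 83 = 0x9F.

0x9F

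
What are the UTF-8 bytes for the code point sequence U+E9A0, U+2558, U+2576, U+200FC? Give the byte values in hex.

EE A6 A0 E2 95 98 E2 95 B6 F0 A0 83 BC

U+E9A0: 3-byte form → EE A6 A0.
U+2558: 3-byte form → E2 95 98.
U+2576: 3-byte form → E2 95 B6.
U+200FC: 4-byte form → F0 A0 83 BC.
Concatenated (13 bytes): EE A6 A0 E2 95 98 E2 95 B6 F0 A0 83 BC.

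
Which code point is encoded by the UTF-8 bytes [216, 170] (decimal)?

U+062A

Leading byte 0xD8 = 11011000 matches 110xxxxx → 2-byte sequence.
Byte 1: 0xD8 = 11011000, payload 11000 (5 bits).
Byte 2: 0xAA = 10101010 (10xxxxxx ✓), payload 101010.
Concatenate: 11000101010 = 0x62A (11 bits → U+062A).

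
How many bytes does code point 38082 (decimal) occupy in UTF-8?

3

U+94C2 = 0x94C2. UTF-8 uses 1 byte below 0x80, 2 below 0x800, 3 below 0x10000, 4 up to 0x10FFFF. 0x94C2 is in U+0800–U+FFFF → 3 bytes.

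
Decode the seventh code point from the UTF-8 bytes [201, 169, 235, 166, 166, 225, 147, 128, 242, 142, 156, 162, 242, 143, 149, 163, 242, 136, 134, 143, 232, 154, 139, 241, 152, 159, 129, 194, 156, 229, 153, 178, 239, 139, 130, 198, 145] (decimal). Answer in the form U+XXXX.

U+868B

Offset 0: leading byte 0xC9 = 11001001 → 2-byte char #1 = C9 A9.
Offset 2: leading byte 0xEB = 11101011 → 3-byte char #2 = EB A6 A6.
Offset 5: leading byte 0xE1 = 11100001 → 3-byte char #3 = E1 93 80.
Offset 8: leading byte 0xF2 = 11110010 → 4-byte char #4 = F2 8E 9C A2.
Offset 12: leading byte 0xF2 = 11110010 → 4-byte char #5 = F2 8F 95 A3.
Offset 16: leading byte 0xF2 = 11110010 → 4-byte char #6 = F2 88 86 8F.
Offset 20: leading byte 0xE8 = 11101000 → 3-byte char #7 = E8 9A 8B.
Leading byte 0xE8 = 11101000 matches 1110xxxx → 3-byte sequence.
Byte 1: 0xE8 = 11101000, payload 1000 (4 bits).
Byte 2: 0x9A = 10011010 (10xxxxxx ✓), payload 011010.
Byte 3: 0x8B = 10001011 (10xxxxxx ✓), payload 001011.
Concatenate: 1000011010001011 = 0x868B (16 bits → U+868B).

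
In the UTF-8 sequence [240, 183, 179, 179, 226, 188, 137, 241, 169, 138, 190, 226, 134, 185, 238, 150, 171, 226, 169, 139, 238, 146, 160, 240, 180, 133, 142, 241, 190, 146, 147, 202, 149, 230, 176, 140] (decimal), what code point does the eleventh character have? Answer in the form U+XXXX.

U+6C0C

Offset 0: leading byte 0xF0 = 11110000 → 4-byte char #1 = F0 B7 B3 B3.
Offset 4: leading byte 0xE2 = 11100010 → 3-byte char #2 = E2 BC 89.
Offset 7: leading byte 0xF1 = 11110001 → 4-byte char #3 = F1 A9 8A BE.
Offset 11: leading byte 0xE2 = 11100010 → 3-byte char #4 = E2 86 B9.
Offset 14: leading byte 0xEE = 11101110 → 3-byte char #5 = EE 96 AB.
Offset 17: leading byte 0xE2 = 11100010 → 3-byte char #6 = E2 A9 8B.
Offset 20: leading byte 0xEE = 11101110 → 3-byte char #7 = EE 92 A0.
Offset 23: leading byte 0xF0 = 11110000 → 4-byte char #8 = F0 B4 85 8E.
Offset 27: leading byte 0xF1 = 11110001 → 4-byte char #9 = F1 BE 92 93.
Offset 31: leading byte 0xCA = 11001010 → 2-byte char #10 = CA 95.
Offset 33: leading byte 0xE6 = 11100110 → 3-byte char #11 = E6 B0 8C.
Leading byte 0xE6 = 11100110 matches 1110xxxx → 3-byte sequence.
Byte 1: 0xE6 = 11100110, payload 0110 (4 bits).
Byte 2: 0xB0 = 10110000 (10xxxxxx ✓), payload 110000.
Byte 3: 0x8C = 10001100 (10xxxxxx ✓), payload 001100.
Concatenate: 0110110000001100 = 0x6C0C (16 bits → U+6C0C).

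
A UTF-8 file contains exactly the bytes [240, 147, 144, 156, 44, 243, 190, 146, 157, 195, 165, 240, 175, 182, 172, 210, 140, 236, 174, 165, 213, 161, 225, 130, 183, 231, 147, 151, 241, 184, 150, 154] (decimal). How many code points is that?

11

Byte at offset 0: 0xF0 = 11110000 → 4-byte char (#1). Advance 4.
Byte at offset 4: 0x2C = 00101100 → 1-byte char (#2). Advance 1.
Byte at offset 5: 0xF3 = 11110011 → 4-byte char (#3). Advance 4.
Byte at offset 9: 0xC3 = 11000011 → 2-byte char (#4). Advance 2.
Byte at offset 11: 0xF0 = 11110000 → 4-byte char (#5). Advance 4.
Byte at offset 15: 0xD2 = 11010010 → 2-byte char (#6). Advance 2.
Byte at offset 17: 0xEC = 11101100 → 3-byte char (#7). Advance 3.
Byte at offset 20: 0xD5 = 11010101 → 2-byte char (#8). Advance 2.
Byte at offset 22: 0xE1 = 11100001 → 3-byte char (#9). Advance 3.
Byte at offset 25: 0xE7 = 11100111 → 3-byte char (#10). Advance 3.
Byte at offset 28: 0xF1 = 11110001 → 4-byte char (#11). Advance 4.
Reached end at offset 32 after 11 code points.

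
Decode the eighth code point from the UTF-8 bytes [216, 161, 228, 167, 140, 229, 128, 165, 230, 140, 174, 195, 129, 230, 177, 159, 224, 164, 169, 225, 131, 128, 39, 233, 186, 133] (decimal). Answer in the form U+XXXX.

U+10C0

Offset 0: leading byte 0xD8 = 11011000 → 2-byte char #1 = D8 A1.
Offset 2: leading byte 0xE4 = 11100100 → 3-byte char #2 = E4 A7 8C.
Offset 5: leading byte 0xE5 = 11100101 → 3-byte char #3 = E5 80 A5.
Offset 8: leading byte 0xE6 = 11100110 → 3-byte char #4 = E6 8C AE.
Offset 11: leading byte 0xC3 = 11000011 → 2-byte char #5 = C3 81.
Offset 13: leading byte 0xE6 = 11100110 → 3-byte char #6 = E6 B1 9F.
Offset 16: leading byte 0xE0 = 11100000 → 3-byte char #7 = E0 A4 A9.
Offset 19: leading byte 0xE1 = 11100001 → 3-byte char #8 = E1 83 80.
Leading byte 0xE1 = 11100001 matches 1110xxxx → 3-byte sequence.
Byte 1: 0xE1 = 11100001, payload 0001 (4 bits).
Byte 2: 0x83 = 10000011 (10xxxxxx ✓), payload 000011.
Byte 3: 0x80 = 10000000 (10xxxxxx ✓), payload 000000.
Concatenate: 0001000011000000 = 0x10C0 (16 bits → U+10C0).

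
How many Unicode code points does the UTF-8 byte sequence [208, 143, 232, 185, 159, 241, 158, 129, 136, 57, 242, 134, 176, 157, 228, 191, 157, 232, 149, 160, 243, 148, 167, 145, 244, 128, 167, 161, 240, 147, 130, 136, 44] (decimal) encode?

11

Byte at offset 0: 0xD0 = 11010000 → 2-byte char (#1). Advance 2.
Byte at offset 2: 0xE8 = 11101000 → 3-byte char (#2). Advance 3.
Byte at offset 5: 0xF1 = 11110001 → 4-byte char (#3). Advance 4.
Byte at offset 9: 0x39 = 00111001 → 1-byte char (#4). Advance 1.
Byte at offset 10: 0xF2 = 11110010 → 4-byte char (#5). Advance 4.
Byte at offset 14: 0xE4 = 11100100 → 3-byte char (#6). Advance 3.
Byte at offset 17: 0xE8 = 11101000 → 3-byte char (#7). Advance 3.
Byte at offset 20: 0xF3 = 11110011 → 4-byte char (#8). Advance 4.
Byte at offset 24: 0xF4 = 11110100 → 4-byte char (#9). Advance 4.
Byte at offset 28: 0xF0 = 11110000 → 4-byte char (#10). Advance 4.
Byte at offset 32: 0x2C = 00101100 → 1-byte char (#11). Advance 1.
Reached end at offset 33 after 11 code points.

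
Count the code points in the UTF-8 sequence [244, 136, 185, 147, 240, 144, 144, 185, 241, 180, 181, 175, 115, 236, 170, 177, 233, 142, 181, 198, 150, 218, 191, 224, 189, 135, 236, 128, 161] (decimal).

Byte at offset 0: 0xF4 = 11110100 → 4-byte char (#1). Advance 4.
Byte at offset 4: 0xF0 = 11110000 → 4-byte char (#2). Advance 4.
Byte at offset 8: 0xF1 = 11110001 → 4-byte char (#3). Advance 4.
Byte at offset 12: 0x73 = 01110011 → 1-byte char (#4). Advance 1.
Byte at offset 13: 0xEC = 11101100 → 3-byte char (#5). Advance 3.
Byte at offset 16: 0xE9 = 11101001 → 3-byte char (#6). Advance 3.
Byte at offset 19: 0xC6 = 11000110 → 2-byte char (#7). Advance 2.
Byte at offset 21: 0xDA = 11011010 → 2-byte char (#8). Advance 2.
Byte at offset 23: 0xE0 = 11100000 → 3-byte char (#9). Advance 3.
Byte at offset 26: 0xEC = 11101100 → 3-byte char (#10). Advance 3.
Reached end at offset 29 after 10 code points.

10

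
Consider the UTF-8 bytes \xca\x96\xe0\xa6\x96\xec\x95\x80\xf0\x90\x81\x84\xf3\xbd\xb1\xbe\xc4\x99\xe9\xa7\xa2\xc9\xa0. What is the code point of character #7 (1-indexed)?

U+99E2

Offset 0: leading byte 0xCA = 11001010 → 2-byte char #1 = CA 96.
Offset 2: leading byte 0xE0 = 11100000 → 3-byte char #2 = E0 A6 96.
Offset 5: leading byte 0xEC = 11101100 → 3-byte char #3 = EC 95 80.
Offset 8: leading byte 0xF0 = 11110000 → 4-byte char #4 = F0 90 81 84.
Offset 12: leading byte 0xF3 = 11110011 → 4-byte char #5 = F3 BD B1 BE.
Offset 16: leading byte 0xC4 = 11000100 → 2-byte char #6 = C4 99.
Offset 18: leading byte 0xE9 = 11101001 → 3-byte char #7 = E9 A7 A2.
Leading byte 0xE9 = 11101001 matches 1110xxxx → 3-byte sequence.
Byte 1: 0xE9 = 11101001, payload 1001 (4 bits).
Byte 2: 0xA7 = 10100111 (10xxxxxx ✓), payload 100111.
Byte 3: 0xA2 = 10100010 (10xxxxxx ✓), payload 100010.
Concatenate: 1001100111100010 = 0x99E2 (16 bits → U+99E2).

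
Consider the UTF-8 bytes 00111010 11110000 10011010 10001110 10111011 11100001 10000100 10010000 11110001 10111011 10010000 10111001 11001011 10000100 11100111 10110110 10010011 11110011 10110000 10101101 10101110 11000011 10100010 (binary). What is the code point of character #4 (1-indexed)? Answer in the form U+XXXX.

U+7B439

Offset 0: leading byte 0x3A = 00111010 → 1-byte char #1 = 3A.
Offset 1: leading byte 0xF0 = 11110000 → 4-byte char #2 = F0 9A 8E BB.
Offset 5: leading byte 0xE1 = 11100001 → 3-byte char #3 = E1 84 90.
Offset 8: leading byte 0xF1 = 11110001 → 4-byte char #4 = F1 BB 90 B9.
Leading byte 0xF1 = 11110001 matches 11110xxx → 4-byte sequence.
Byte 1: 0xF1 = 11110001, payload 001 (3 bits).
Byte 2: 0xBB = 10111011 (10xxxxxx ✓), payload 111011.
Byte 3: 0x90 = 10010000 (10xxxxxx ✓), payload 010000.
Byte 4: 0xB9 = 10111001 (10xxxxxx ✓), payload 111001.
Concatenate: 001111011010000111001 = 0x7B439 (21 bits → U+7B439).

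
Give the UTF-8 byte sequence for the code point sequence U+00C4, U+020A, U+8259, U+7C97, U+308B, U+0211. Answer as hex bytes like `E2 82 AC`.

U+00C4: 2-byte form → C3 84.
U+020A: 2-byte form → C8 8A.
U+8259: 3-byte form → E8 89 99.
U+7C97: 3-byte form → E7 B2 97.
U+308B: 3-byte form → E3 82 8B.
U+0211: 2-byte form → C8 91.
Concatenated (15 bytes): C3 84 C8 8A E8 89 99 E7 B2 97 E3 82 8B C8 91.

C3 84 C8 8A E8 89 99 E7 B2 97 E3 82 8B C8 91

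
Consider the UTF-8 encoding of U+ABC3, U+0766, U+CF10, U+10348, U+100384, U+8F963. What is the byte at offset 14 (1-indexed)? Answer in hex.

1-indexed offset 14 is 0-indexed offset 13.
U+ABC3 → 3-byte form EA AF 83 at offsets 0–2.
U+0766 → 2-byte form DD A6 at offsets 3–4.
U+CF10 → 3-byte form EC BC 90 at offsets 5–7.
U+10348 → 4-byte form F0 90 8D 88 at offsets 8–11.
U+100384 → 4-byte form F4 80 8E 84 at offsets 12–15.
Offset 13 falls in char 5's range; it's byte 2 of F4 80 8E 84 = 0x80.

0x80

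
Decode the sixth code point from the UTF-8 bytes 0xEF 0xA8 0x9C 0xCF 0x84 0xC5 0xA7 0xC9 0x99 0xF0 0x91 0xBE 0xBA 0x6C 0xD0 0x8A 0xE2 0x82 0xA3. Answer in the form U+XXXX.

U+006C

Offset 0: leading byte 0xEF = 11101111 → 3-byte char #1 = EF A8 9C.
Offset 3: leading byte 0xCF = 11001111 → 2-byte char #2 = CF 84.
Offset 5: leading byte 0xC5 = 11000101 → 2-byte char #3 = C5 A7.
Offset 7: leading byte 0xC9 = 11001001 → 2-byte char #4 = C9 99.
Offset 9: leading byte 0xF0 = 11110000 → 4-byte char #5 = F0 91 BE BA.
Offset 13: leading byte 0x6C = 01101100 → 1-byte char #6 = 6C.
Leading byte 0x6C = 01101100 matches 0xxxxxxx → 1-byte sequence.
Byte 1: 0x6C = 01101100, payload 1101100 (7 bits).
Concatenate: 1101100 = 0x6C (7 bits → U+006C).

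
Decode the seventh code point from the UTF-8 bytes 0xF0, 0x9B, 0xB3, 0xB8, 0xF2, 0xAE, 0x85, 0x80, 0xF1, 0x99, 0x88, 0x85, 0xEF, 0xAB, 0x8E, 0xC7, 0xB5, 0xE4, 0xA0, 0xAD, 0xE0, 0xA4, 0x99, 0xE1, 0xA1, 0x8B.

U+0919

Offset 0: leading byte 0xF0 = 11110000 → 4-byte char #1 = F0 9B B3 B8.
Offset 4: leading byte 0xF2 = 11110010 → 4-byte char #2 = F2 AE 85 80.
Offset 8: leading byte 0xF1 = 11110001 → 4-byte char #3 = F1 99 88 85.
Offset 12: leading byte 0xEF = 11101111 → 3-byte char #4 = EF AB 8E.
Offset 15: leading byte 0xC7 = 11000111 → 2-byte char #5 = C7 B5.
Offset 17: leading byte 0xE4 = 11100100 → 3-byte char #6 = E4 A0 AD.
Offset 20: leading byte 0xE0 = 11100000 → 3-byte char #7 = E0 A4 99.
Leading byte 0xE0 = 11100000 matches 1110xxxx → 3-byte sequence.
Byte 1: 0xE0 = 11100000, payload 0000 (4 bits).
Byte 2: 0xA4 = 10100100 (10xxxxxx ✓), payload 100100.
Byte 3: 0x99 = 10011001 (10xxxxxx ✓), payload 011001.
Concatenate: 0000100100011001 = 0x919 (16 bits → U+0919).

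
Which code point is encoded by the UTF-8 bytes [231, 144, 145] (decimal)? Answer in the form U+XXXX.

U+7411

Leading byte 0xE7 = 11100111 matches 1110xxxx → 3-byte sequence.
Byte 1: 0xE7 = 11100111, payload 0111 (4 bits).
Byte 2: 0x90 = 10010000 (10xxxxxx ✓), payload 010000.
Byte 3: 0x91 = 10010001 (10xxxxxx ✓), payload 010001.
Concatenate: 0111010000010001 = 0x7411 (16 bits → U+7411).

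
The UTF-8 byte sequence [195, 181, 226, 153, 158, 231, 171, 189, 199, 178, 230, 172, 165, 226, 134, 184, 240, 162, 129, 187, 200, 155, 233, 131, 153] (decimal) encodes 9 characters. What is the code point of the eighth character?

U+021B

Offset 0: leading byte 0xC3 = 11000011 → 2-byte char #1 = C3 B5.
Offset 2: leading byte 0xE2 = 11100010 → 3-byte char #2 = E2 99 9E.
Offset 5: leading byte 0xE7 = 11100111 → 3-byte char #3 = E7 AB BD.
Offset 8: leading byte 0xC7 = 11000111 → 2-byte char #4 = C7 B2.
Offset 10: leading byte 0xE6 = 11100110 → 3-byte char #5 = E6 AC A5.
Offset 13: leading byte 0xE2 = 11100010 → 3-byte char #6 = E2 86 B8.
Offset 16: leading byte 0xF0 = 11110000 → 4-byte char #7 = F0 A2 81 BB.
Offset 20: leading byte 0xC8 = 11001000 → 2-byte char #8 = C8 9B.
Leading byte 0xC8 = 11001000 matches 110xxxxx → 2-byte sequence.
Byte 1: 0xC8 = 11001000, payload 01000 (5 bits).
Byte 2: 0x9B = 10011011 (10xxxxxx ✓), payload 011011.
Concatenate: 01000011011 = 0x21B (11 bits → U+021B).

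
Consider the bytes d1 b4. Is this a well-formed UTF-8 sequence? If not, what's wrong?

Leading byte 0xD1 = 11010001 → 2-byte form.
Continuation bytes 0xB4=10110100 all match 10xxxxxx.
Decoded value 0x474 is ≥ 0x80 (shortest form) and not a surrogate.

valid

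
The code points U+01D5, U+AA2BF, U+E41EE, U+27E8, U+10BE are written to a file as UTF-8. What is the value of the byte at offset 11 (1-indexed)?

1-indexed offset 11 is 0-indexed offset 10.
U+01D5 → 2-byte form C7 95 at offsets 0–1.
U+AA2BF → 4-byte form F2 AA 8A BF at offsets 2–5.
U+E41EE → 4-byte form F3 A4 87 AE at offsets 6–9.
U+27E8 → 3-byte form E2 9F A8 at offsets 10–12.
Offset 10 falls in char 4's range; it's byte 1 of E2 9F A8 = 0xE2.

0xE2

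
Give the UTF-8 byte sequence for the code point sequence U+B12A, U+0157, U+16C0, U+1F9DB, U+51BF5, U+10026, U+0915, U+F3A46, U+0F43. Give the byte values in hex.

U+B12A: 3-byte form → EB 84 AA.
U+0157: 2-byte form → C5 97.
U+16C0: 3-byte form → E1 9B 80.
U+1F9DB: 4-byte form → F0 9F A7 9B.
U+51BF5: 4-byte form → F1 91 AF B5.
U+10026: 4-byte form → F0 90 80 A6.
U+0915: 3-byte form → E0 A4 95.
U+F3A46: 4-byte form → F3 B3 A9 86.
U+0F43: 3-byte form → E0 BD 83.
Concatenated (30 bytes): EB 84 AA C5 97 E1 9B 80 F0 9F A7 9B F1 91 AF B5 F0 90 80 A6 E0 A4 95 F3 B3 A9 86 E0 BD 83.

EB 84 AA C5 97 E1 9B 80 F0 9F A7 9B F1 91 AF B5 F0 90 80 A6 E0 A4 95 F3 B3 A9 86 E0 BD 83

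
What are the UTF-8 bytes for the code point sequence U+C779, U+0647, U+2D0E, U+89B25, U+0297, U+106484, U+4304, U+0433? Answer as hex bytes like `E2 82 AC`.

U+C779: 3-byte form → EC 9D B9.
U+0647: 2-byte form → D9 87.
U+2D0E: 3-byte form → E2 B4 8E.
U+89B25: 4-byte form → F2 89 AC A5.
U+0297: 2-byte form → CA 97.
U+106484: 4-byte form → F4 86 92 84.
U+4304: 3-byte form → E4 8C 84.
U+0433: 2-byte form → D0 B3.
Concatenated (23 bytes): EC 9D B9 D9 87 E2 B4 8E F2 89 AC A5 CA 97 F4 86 92 84 E4 8C 84 D0 B3.

EC 9D B9 D9 87 E2 B4 8E F2 89 AC A5 CA 97 F4 86 92 84 E4 8C 84 D0 B3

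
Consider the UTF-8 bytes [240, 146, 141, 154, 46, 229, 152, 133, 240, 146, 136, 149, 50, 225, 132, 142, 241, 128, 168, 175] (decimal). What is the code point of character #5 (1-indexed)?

Offset 0: leading byte 0xF0 = 11110000 → 4-byte char #1 = F0 92 8D 9A.
Offset 4: leading byte 0x2E = 00101110 → 1-byte char #2 = 2E.
Offset 5: leading byte 0xE5 = 11100101 → 3-byte char #3 = E5 98 85.
Offset 8: leading byte 0xF0 = 11110000 → 4-byte char #4 = F0 92 88 95.
Offset 12: leading byte 0x32 = 00110010 → 1-byte char #5 = 32.
Leading byte 0x32 = 00110010 matches 0xxxxxxx → 1-byte sequence.
Byte 1: 0x32 = 00110010, payload 0110010 (7 bits).
Concatenate: 0110010 = 0x32 (7 bits → U+0032).

U+0032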